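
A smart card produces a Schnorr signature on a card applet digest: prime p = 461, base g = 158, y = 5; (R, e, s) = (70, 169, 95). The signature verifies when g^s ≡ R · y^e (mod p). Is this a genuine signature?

genuine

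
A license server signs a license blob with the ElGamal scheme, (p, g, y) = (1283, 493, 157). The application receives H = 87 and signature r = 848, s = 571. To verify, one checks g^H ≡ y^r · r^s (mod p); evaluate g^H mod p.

Squares mod 1283: 493^1≡493, 493^2≡562, 493^4≡226, 493^8≡1039, 493^16≡518, 493^32≡177, 493^64≡537
87 = 64 + 16 + 4 + 2 + 1, so 493^87 ≡ 537·518·226·562·493 ≡ 915 (mod 1283)

915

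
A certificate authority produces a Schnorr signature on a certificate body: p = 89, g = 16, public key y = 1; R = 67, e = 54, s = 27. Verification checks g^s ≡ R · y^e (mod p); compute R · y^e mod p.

1^2 = 1
1^4 ≡ 1^2 = 1
1^8 ≡ 1^2 = 1
1^16 ≡ 1^2 = 1
1^32 ≡ 1^2 = 1
54 = 32 + 16 + 4 + 2, so 1^54 ≡ 1·1·1·1 ≡ 1 (mod 89)
R · y^e ≡ 67·1 = 67 ≡ 67 (mod 89)

67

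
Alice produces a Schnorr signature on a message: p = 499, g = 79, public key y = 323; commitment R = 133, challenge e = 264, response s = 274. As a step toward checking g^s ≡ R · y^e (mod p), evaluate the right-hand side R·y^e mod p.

323^2 = 104329 ≡ 38
323^4 ≡ 38^2 = 1444 ≡ 446
323^8 ≡ 446^2 = 198916 ≡ 314
323^16 ≡ 314^2 = 98596 ≡ 293
323^32 ≡ 293^2 = 85849 ≡ 21
323^64 ≡ 21^2 = 441
323^128 ≡ 441^2 = 194481 ≡ 370
323^256 ≡ 370^2 = 136900 ≡ 174
264 = 256 + 8, so 323^264 ≡ 174·314 ≡ 245 (mod 499)
R · y^e ≡ 133·245 = 32585 ≡ 150 (mod 499)

150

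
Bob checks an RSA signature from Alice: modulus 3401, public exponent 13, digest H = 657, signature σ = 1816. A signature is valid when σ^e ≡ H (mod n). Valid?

σ^2 ≡ 1816^2 = 3297856 ≡ 2287
σ^4 ≡ 2287^2 = 5230369 ≡ 3032
σ^8 ≡ 3032^2 = 9193024 ≡ 121
13 = 8 + 4 + 1, so σ^13 ≡ 121·3032·1816 ≡ 657 (mod 3401)
Since 657 equals the digest 657, verification succeeds.

yes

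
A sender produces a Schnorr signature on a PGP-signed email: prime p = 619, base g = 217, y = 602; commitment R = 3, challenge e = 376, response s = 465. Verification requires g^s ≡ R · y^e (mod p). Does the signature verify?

g^s mod p:
217^2 = 47089 ≡ 45
217^4 ≡ 45^2 = 2025 ≡ 168
217^8 ≡ 168^2 = 28224 ≡ 369
217^16 ≡ 369^2 = 136161 ≡ 600
217^32 ≡ 600^2 = 360000 ≡ 361
217^64 ≡ 361^2 = 130321 ≡ 331
217^128 ≡ 331^2 = 109561 ≡ 617
217^256 ≡ 617^2 = 380689 ≡ 4
465 = 256 + 128 + 64 + 16 + 1, so 217^465 ≡ 4·617·331·600·217 ≡ 401 (mod 619)
R · y^e mod p:
602^2 = 362404 ≡ 289
602^4 ≡ 289^2 = 83521 ≡ 575
602^8 ≡ 575^2 = 330625 ≡ 79
602^16 ≡ 79^2 = 6241 ≡ 51
602^32 ≡ 51^2 = 2601 ≡ 125
602^64 ≡ 125^2 = 15625 ≡ 150
602^128 ≡ 150^2 = 22500 ≡ 216
602^256 ≡ 216^2 = 46656 ≡ 231
376 = 256 + 64 + 32 + 16 + 8, so 602^376 ≡ 231·150·125·51·79 ≡ 279 (mod 619)
3·279 = 837 ≡ 218 (mod 619)
401 ≠ 218; the check fails.

does not verify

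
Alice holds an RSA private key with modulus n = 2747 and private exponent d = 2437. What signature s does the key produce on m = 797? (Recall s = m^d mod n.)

Squares mod 2747: m^1≡797, m^2≡652, m^4≡2066, m^8≡2265, m^16≡1576, m^32≡488, m^64≡1902, m^128≡2552, m^256≡2314, m^512≡693, m^1024≡2271, m^2048≡1322
2437 = 2048 + 256 + 128 + 4 + 1, so m^2437 ≡ 1322·2314·2552·2066·797 ≡ 1923 (mod 2747)

1923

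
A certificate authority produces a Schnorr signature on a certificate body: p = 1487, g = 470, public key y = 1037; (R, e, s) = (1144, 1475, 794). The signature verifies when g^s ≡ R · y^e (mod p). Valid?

g^s mod p:
470^2 = 220900 ≡ 824
470^4 ≡ 824^2 = 678976 ≡ 904
470^8 ≡ 904^2 = 817216 ≡ 853
470^16 ≡ 853^2 = 727609 ≡ 466
470^32 ≡ 466^2 = 217156 ≡ 54
470^64 ≡ 54^2 = 2916 ≡ 1429
470^128 ≡ 1429^2 = 2042041 ≡ 390
470^256 ≡ 390^2 = 152100 ≡ 426
470^512 ≡ 426^2 = 181476 ≡ 62
794 = 512 + 256 + 16 + 8 + 2, so 470^794 ≡ 62·426·466·853·824 ≡ 63 (mod 1487)
R · y^e mod p:
1037^2 = 1075369 ≡ 268
1037^4 ≡ 268^2 = 71824 ≡ 448
1037^8 ≡ 448^2 = 200704 ≡ 1446
1037^16 ≡ 1446^2 = 2090916 ≡ 194
1037^32 ≡ 194^2 = 37636 ≡ 461
1037^64 ≡ 461^2 = 212521 ≡ 1367
1037^128 ≡ 1367^2 = 1868689 ≡ 1017
1037^256 ≡ 1017^2 = 1034289 ≡ 824
1037^512 ≡ 824^2 = 678976 ≡ 904
1037^1024 ≡ 904^2 = 817216 ≡ 853
1475 = 1024 + 256 + 128 + 64 + 2 + 1, so 1037^1475 ≡ 853·824·1017·1367·268·1037 ≡ 1153 (mod 1487)
1144·1153 = 1319032 ≡ 63 (mod 1487)
63 ≡ 63 (mod 1487); signature holds.

yes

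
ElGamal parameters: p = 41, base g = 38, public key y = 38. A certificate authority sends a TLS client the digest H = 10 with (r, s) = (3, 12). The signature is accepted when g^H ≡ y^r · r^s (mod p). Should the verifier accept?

reject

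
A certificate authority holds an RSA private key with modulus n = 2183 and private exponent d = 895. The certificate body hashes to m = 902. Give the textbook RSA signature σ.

m^895 mod 2183 = 985

985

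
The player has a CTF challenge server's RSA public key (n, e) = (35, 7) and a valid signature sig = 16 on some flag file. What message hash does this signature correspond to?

16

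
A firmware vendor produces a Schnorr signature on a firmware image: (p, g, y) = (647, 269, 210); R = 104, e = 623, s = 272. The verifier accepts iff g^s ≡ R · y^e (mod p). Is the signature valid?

invalid

g^s mod p:
269^2 = 72361 ≡ 544
269^4 ≡ 544^2 = 295936 ≡ 257
269^8 ≡ 257^2 = 66049 ≡ 55
269^16 ≡ 55^2 = 3025 ≡ 437
269^32 ≡ 437^2 = 190969 ≡ 104
269^64 ≡ 104^2 = 10816 ≡ 464
269^128 ≡ 464^2 = 215296 ≡ 492
269^256 ≡ 492^2 = 242064 ≡ 86
272 = 256 + 16, so 269^272 ≡ 86·437 ≡ 56 (mod 647)
R · y^e mod p:
210^2 = 44100 ≡ 104
210^4 ≡ 104^2 = 10816 ≡ 464
210^8 ≡ 464^2 = 215296 ≡ 492
210^16 ≡ 492^2 = 242064 ≡ 86
210^32 ≡ 86^2 = 7396 ≡ 279
210^64 ≡ 279^2 = 77841 ≡ 201
210^128 ≡ 201^2 = 40401 ≡ 287
210^256 ≡ 287^2 = 82369 ≡ 200
210^512 ≡ 200^2 = 40000 ≡ 533
623 = 512 + 64 + 32 + 8 + 4 + 2 + 1, so 210^623 ≡ 533·201·279·492·464·104·210 ≡ 99 (mod 647)
104·99 = 10296 ≡ 591 (mod 647)
56 ≠ 591; the check fails.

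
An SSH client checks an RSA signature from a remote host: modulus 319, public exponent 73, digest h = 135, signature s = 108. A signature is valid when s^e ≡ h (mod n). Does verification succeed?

s^2 ≡ 108^2 = 11664 ≡ 180
s^4 ≡ 180^2 = 32400 ≡ 181
s^8 ≡ 181^2 = 32761 ≡ 223
s^16 ≡ 223^2 = 49729 ≡ 284
s^32 ≡ 284^2 = 80656 ≡ 268
s^64 ≡ 268^2 = 71824 ≡ 49
73 = 64 + 8 + 1, so s^73 ≡ 49·223·108 ≡ 135 (mod 319)
135 = h, so the signature checks out.

passes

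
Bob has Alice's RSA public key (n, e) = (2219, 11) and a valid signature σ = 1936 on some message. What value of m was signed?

828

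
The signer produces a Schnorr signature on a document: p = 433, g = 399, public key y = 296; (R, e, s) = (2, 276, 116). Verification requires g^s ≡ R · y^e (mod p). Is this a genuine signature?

g^s mod p:
Squares mod 433: 399^1≡399, 399^2≡290, 399^4≡98, 399^8≡78, 399^16≡22, 399^32≡51, 399^64≡3
116 = 64 + 32 + 16 + 4, so 399^116 ≡ 3·51·22·98 ≡ 355 (mod 433)
R · y^e mod p:
Squares mod 433: 296^1≡296, 296^2≡150, 296^4≡417, 296^8≡256, 296^16≡153, 296^32≡27, 296^64≡296, 296^128≡150, 296^256≡417
276 = 256 + 16 + 4, so 296^276 ≡ 417·153·417 ≡ 198 (mod 433)
2·198 = 396 ≡ 396 (mod 433)
355 ≠ 396; the check fails.

forged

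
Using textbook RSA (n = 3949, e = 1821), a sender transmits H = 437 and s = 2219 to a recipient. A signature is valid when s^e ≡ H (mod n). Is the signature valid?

s^2 ≡ 2219^2 = 4923961 ≡ 3507
s^4 ≡ 3507^2 = 12299049 ≡ 1863
s^8 ≡ 1863^2 = 3470769 ≡ 3547
s^16 ≡ 3547^2 = 12581209 ≡ 3644
s^32 ≡ 3644^2 = 13278736 ≡ 2198
s^64 ≡ 2198^2 = 4831204 ≡ 1577
s^128 ≡ 1577^2 = 2486929 ≡ 3008
s^256 ≡ 3008^2 = 9048064 ≡ 905
s^512 ≡ 905^2 = 819025 ≡ 1582
s^1024 ≡ 1582^2 = 2502724 ≡ 3007
1821 = 1024 + 512 + 256 + 16 + 8 + 4 + 1, so s^1821 ≡ 3007·1582·905·3644·3547·1863·2219 ≡ 437 (mod 3949)
437 = H, so the signature checks out.

valid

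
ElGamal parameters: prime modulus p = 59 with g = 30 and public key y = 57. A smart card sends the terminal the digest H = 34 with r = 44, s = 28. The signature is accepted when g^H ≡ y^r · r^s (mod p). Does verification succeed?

fails

Left side g^H mod p:
30^2 = 900 ≡ 15
30^4 ≡ 15^2 = 225 ≡ 48
30^8 ≡ 48^2 = 2304 ≡ 3
30^16 ≡ 3^2 = 9
30^32 ≡ 9^2 = 81 ≡ 22
34 = 32 + 2, so 30^34 ≡ 22·15 ≡ 35 (mod 59)
Right side y^r · r^s mod p:
57^2 = 3249 ≡ 4
57^4 ≡ 4^2 = 16
57^8 ≡ 16^2 = 256 ≡ 20
57^16 ≡ 20^2 = 400 ≡ 46
57^32 ≡ 46^2 = 2116 ≡ 51
44 = 32 + 8 + 4, so 57^44 ≡ 51·20·16 ≡ 36 (mod 59)
44^2 = 1936 ≡ 48
44^4 ≡ 48^2 = 2304 ≡ 3
44^8 ≡ 3^2 = 9
44^16 ≡ 9^2 = 81 ≡ 22
28 = 16 + 8 + 4, so 44^28 ≡ 22·9·3 ≡ 4 (mod 59)
36·4 = 144 ≡ 26 (mod 59)
35 ≠ 26, so verification fails.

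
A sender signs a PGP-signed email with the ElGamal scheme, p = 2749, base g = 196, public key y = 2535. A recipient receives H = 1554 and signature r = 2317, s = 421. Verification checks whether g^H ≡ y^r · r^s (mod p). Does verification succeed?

passes

Left side g^H mod p:
Squares mod 2749: 196^1≡196, 196^2≡2679, 196^4≡2151, 196^8≡234, 196^16≡2525, 196^32≡694, 196^64≡561, 196^128≡1335, 196^256≡873, 196^512≡656, 196^1024≡1492
1554 = 1024 + 512 + 16 + 2, so 196^1554 ≡ 1492·656·2525·2679 ≡ 56 (mod 2749)
Right side y^r · r^s mod p:
Squares mod 2749: 2535^1≡2535, 2535^2≡1812, 2535^4≡1038, 2535^8≡2585, 2535^16≡2155, 2535^32≡964, 2535^64≡134, 2535^128≡1462, 2535^256≡1471, 2535^512≡378, 2535^1024≡2685, 2535^2048≡1347
2317 = 2048 + 256 + 8 + 4 + 1, so 2535^2317 ≡ 1347·1471·2585·1038·2535 ≡ 1471 (mod 2749)
Squares mod 2749: 2317^1≡2317, 2317^2≡2441, 2317^4≡1398, 2317^8≡2614, 2317^16≡1731, 2317^32≡2700, 2317^64≡2401, 2317^128≡148, 2317^256≡2661
421 = 256 + 128 + 32 + 4 + 1, so 2317^421 ≡ 2661·148·2700·1398·2317 ≡ 727 (mod 2749)
1471·727 = 1069417 ≡ 56 (mod 2749)
56 ≡ 56 (mod 2749), so the signature is genuine.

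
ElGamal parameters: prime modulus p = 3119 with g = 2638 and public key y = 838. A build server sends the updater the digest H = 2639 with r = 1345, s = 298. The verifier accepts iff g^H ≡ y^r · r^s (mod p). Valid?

Left side g^H mod p:
Squares mod 3119: 2638^1≡2638, 2638^2≡555, 2638^4≡2363, 2638^8≡759, 2638^16≡2185, 2638^32≡2155, 2638^64≡2953, 2638^128≡2604, 2638^256≡110, 2638^512≡2743, 2638^1024≡1021, 2638^2048≡695
2639 = 2048 + 512 + 64 + 8 + 4 + 2 + 1, so 2638^2639 ≡ 695·2743·2953·759·2363·555·2638 ≡ 1189 (mod 3119)
Right side y^r · r^s mod p:
Squares mod 3119: 838^1≡838, 838^2≡469, 838^4≡1631, 838^8≡2773, 838^16≡1194, 838^32≡253, 838^64≡1629, 838^128≡2491, 838^256≡1390, 838^512≡1439, 838^1024≡2824
1345 = 1024 + 256 + 64 + 1, so 838^1345 ≡ 2824·1390·1629·838 ≡ 2457 (mod 3119)
Squares mod 3119: 1345^1≡1345, 1345^2≡5, 1345^4≡25, 1345^8≡625, 1345^16≡750, 1345^32≡1080, 1345^64≡3013, 1345^128≡1879, 1345^256≡3052
298 = 256 + 32 + 8 + 2, so 1345^298 ≡ 3052·1080·625·5 ≡ 2500 (mod 3119)
2457·2500 = 6142500 ≡ 1189 (mod 3119)
1189 ≡ 1189 (mod 3119), so the signature is genuine.

yes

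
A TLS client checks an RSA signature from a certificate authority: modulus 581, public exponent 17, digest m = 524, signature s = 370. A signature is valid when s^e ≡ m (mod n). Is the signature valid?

valid

s^2 ≡ 370^2 = 136900 ≡ 365
s^4 ≡ 365^2 = 133225 ≡ 176
s^8 ≡ 176^2 = 30976 ≡ 183
s^16 ≡ 183^2 = 33489 ≡ 372
17 = 16 + 1, so s^17 ≡ 372·370 ≡ 524 (mod 581)
Since 524 equals the digest 524, verification succeeds.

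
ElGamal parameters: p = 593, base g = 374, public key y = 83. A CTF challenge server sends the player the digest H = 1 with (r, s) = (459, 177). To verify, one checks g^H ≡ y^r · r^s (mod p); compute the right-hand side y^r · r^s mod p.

83^459 mod 593 = 472
459^177 mod 593 = 536
y^r · r^s ≡ 472·536 = 252992 ≡ 374 (mod 593)

374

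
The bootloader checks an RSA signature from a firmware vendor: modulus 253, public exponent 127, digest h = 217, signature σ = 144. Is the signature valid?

invalid

σ^2 ≡ 144^2 = 20736 ≡ 243
σ^4 ≡ 243^2 = 59049 ≡ 100
σ^8 ≡ 100^2 = 10000 ≡ 133
σ^16 ≡ 133^2 = 17689 ≡ 232
σ^32 ≡ 232^2 = 53824 ≡ 188
σ^64 ≡ 188^2 = 35344 ≡ 177
127 = 64 + 32 + 16 + 8 + 4 + 2 + 1, so σ^127 ≡ 177·188·232·133·100·243·144 ≡ 12 (mod 253)
12 ≠ 217, so verification fails.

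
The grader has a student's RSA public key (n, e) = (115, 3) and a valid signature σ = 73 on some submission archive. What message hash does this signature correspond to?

σ^2 ≡ 73^2 = 5329 ≡ 39
3 = 2 + 1, so σ^3 ≡ 39·73 ≡ 87 (mod 115)

87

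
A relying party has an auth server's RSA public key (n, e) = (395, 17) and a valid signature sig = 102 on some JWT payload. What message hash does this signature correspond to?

Squares mod 395: sig^1≡102, sig^2≡134, sig^4≡181, sig^8≡371, sig^16≡181
17 = 16 + 1, so sig^17 ≡ 181·102 ≡ 292 (mod 395)

292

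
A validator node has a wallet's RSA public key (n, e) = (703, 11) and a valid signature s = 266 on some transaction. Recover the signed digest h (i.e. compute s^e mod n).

456

s^2 ≡ 266^2 = 70756 ≡ 456
s^4 ≡ 456^2 = 207936 ≡ 551
s^8 ≡ 551^2 = 303601 ≡ 608
11 = 8 + 2 + 1, so s^11 ≡ 608·456·266 ≡ 456 (mod 703)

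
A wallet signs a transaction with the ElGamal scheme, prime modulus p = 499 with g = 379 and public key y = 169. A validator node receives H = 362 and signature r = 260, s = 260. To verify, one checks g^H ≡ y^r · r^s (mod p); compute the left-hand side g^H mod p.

276

379^2 = 143641 ≡ 428
379^4 ≡ 428^2 = 183184 ≡ 51
379^8 ≡ 51^2 = 2601 ≡ 106
379^16 ≡ 106^2 = 11236 ≡ 258
379^32 ≡ 258^2 = 66564 ≡ 197
379^64 ≡ 197^2 = 38809 ≡ 386
379^128 ≡ 386^2 = 148996 ≡ 294
379^256 ≡ 294^2 = 86436 ≡ 109
362 = 256 + 64 + 32 + 8 + 2, so 379^362 ≡ 109·386·197·106·428 ≡ 276 (mod 499)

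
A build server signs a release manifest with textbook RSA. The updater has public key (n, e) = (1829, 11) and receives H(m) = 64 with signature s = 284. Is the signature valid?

invalid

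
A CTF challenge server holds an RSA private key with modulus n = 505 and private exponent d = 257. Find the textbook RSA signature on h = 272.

Squares mod 505: h^1≡272, h^2≡254, h^4≡381, h^8≡226, h^16≡71, h^32≡496, h^64≡81, h^128≡501, h^256≡16
257 = 256 + 1, so h^257 ≡ 16·272 ≡ 312 (mod 505)

312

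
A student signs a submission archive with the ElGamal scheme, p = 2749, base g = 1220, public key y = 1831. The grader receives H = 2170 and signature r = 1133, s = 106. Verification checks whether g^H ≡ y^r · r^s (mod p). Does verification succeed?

fails

Left side g^H mod p:
1220^2 = 1488400 ≡ 1191
1220^4 ≡ 1191^2 = 1418481 ≡ 2746
1220^8 ≡ 2746^2 = 7540516 ≡ 9
1220^16 ≡ 9^2 = 81
1220^32 ≡ 81^2 = 6561 ≡ 1063
1220^64 ≡ 1063^2 = 1129969 ≡ 130
1220^128 ≡ 130^2 = 16900 ≡ 406
1220^256 ≡ 406^2 = 164836 ≡ 2645
1220^512 ≡ 2645^2 = 6996025 ≡ 2569
1220^1024 ≡ 2569^2 = 6599761 ≡ 2161
1220^2048 ≡ 2161^2 = 4669921 ≡ 2119
2170 = 2048 + 64 + 32 + 16 + 8 + 2, so 1220^2170 ≡ 2119·130·1063·81·9·1191 ≡ 217 (mod 2749)
Right side y^r · r^s mod p:
1831^2 = 3352561 ≡ 1530
1831^4 ≡ 1530^2 = 2340900 ≡ 1501
1831^8 ≡ 1501^2 = 2253001 ≡ 1570
1831^16 ≡ 1570^2 = 2464900 ≡ 1796
1831^32 ≡ 1796^2 = 3225616 ≡ 1039
1831^64 ≡ 1039^2 = 1079521 ≡ 1913
1831^128 ≡ 1913^2 = 3659569 ≡ 650
1831^256 ≡ 650^2 = 422500 ≡ 1903
1831^512 ≡ 1903^2 = 3621409 ≡ 976
1831^1024 ≡ 976^2 = 952576 ≡ 1422
1133 = 1024 + 64 + 32 + 8 + 4 + 1, so 1831^1133 ≡ 1422·1913·1039·1570·1501·1831 ≡ 2606 (mod 2749)
1133^2 = 1283689 ≡ 2655
1133^4 ≡ 2655^2 = 7049025 ≡ 589
1133^8 ≡ 589^2 = 346921 ≡ 547
1133^16 ≡ 547^2 = 299209 ≡ 2317
1133^32 ≡ 2317^2 = 5368489 ≡ 2441
1133^64 ≡ 2441^2 = 5958481 ≡ 1398
106 = 64 + 32 + 8 + 2, so 1133^106 ≡ 1398·2441·547·2655 ≡ 1115 (mod 2749)
2606·1115 = 2905690 ≡ 2746 (mod 2749)
217 ≠ 2746, so verification fails.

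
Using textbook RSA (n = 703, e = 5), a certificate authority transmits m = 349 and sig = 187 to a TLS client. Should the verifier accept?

reject

Squares mod 703: sig^1≡187, sig^2≡522, sig^4≡423
5 = 4 + 1, so sig^5 ≡ 423·187 ≡ 365 (mod 703)
sig^5 mod 703 = 365, but m = 349.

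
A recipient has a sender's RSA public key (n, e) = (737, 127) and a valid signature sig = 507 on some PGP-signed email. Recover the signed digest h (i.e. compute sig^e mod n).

sig^2 ≡ 507^2 = 257049 ≡ 573
sig^4 ≡ 573^2 = 328329 ≡ 364
sig^8 ≡ 364^2 = 132496 ≡ 573
sig^16 ≡ 573^2 = 328329 ≡ 364
sig^32 ≡ 364^2 = 132496 ≡ 573
sig^64 ≡ 573^2 = 328329 ≡ 364
127 = 64 + 32 + 16 + 8 + 4 + 2 + 1, so sig^127 ≡ 364·573·364·573·364·573·507 ≡ 507 (mod 737)

507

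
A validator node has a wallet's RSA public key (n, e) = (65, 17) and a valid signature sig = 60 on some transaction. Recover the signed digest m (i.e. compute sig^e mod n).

60

sig^2 ≡ 60^2 = 3600 ≡ 25
sig^4 ≡ 25^2 = 625 ≡ 40
sig^8 ≡ 40^2 = 1600 ≡ 40
sig^16 ≡ 40^2 = 1600 ≡ 40
17 = 16 + 1, so sig^17 ≡ 40·60 ≡ 60 (mod 65)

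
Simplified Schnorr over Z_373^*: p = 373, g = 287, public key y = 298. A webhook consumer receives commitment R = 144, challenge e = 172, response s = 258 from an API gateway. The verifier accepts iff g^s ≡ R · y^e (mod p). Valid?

g^s mod p:
Squares mod 373: 287^1≡287, 287^2≡309, 287^4≡366, 287^8≡49, 287^16≡163, 287^32≡86, 287^64≡309, 287^128≡366, 287^256≡49
258 = 256 + 2, so 287^258 ≡ 49·309 ≡ 221 (mod 373)
R · y^e mod p:
Squares mod 373: 298^1≡298, 298^2≡30, 298^4≡154, 298^8≡217, 298^16≡91, 298^32≡75, 298^64≡30, 298^128≡154
172 = 128 + 32 + 8 + 4, so 298^172 ≡ 154·75·217·154 ≡ 111 (mod 373)
144·111 = 15984 ≡ 318 (mod 373)
221 ≠ 318; the check fails.

no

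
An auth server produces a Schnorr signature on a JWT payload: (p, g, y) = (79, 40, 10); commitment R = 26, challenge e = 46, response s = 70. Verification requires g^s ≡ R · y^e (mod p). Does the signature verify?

verifies

g^s mod p:
40^2 = 1600 ≡ 20
40^4 ≡ 20^2 = 400 ≡ 5
40^8 ≡ 5^2 = 25
40^16 ≡ 25^2 = 625 ≡ 72
40^32 ≡ 72^2 = 5184 ≡ 49
40^64 ≡ 49^2 = 2401 ≡ 31
70 = 64 + 4 + 2, so 40^70 ≡ 31·5·20 ≡ 19 (mod 79)
R · y^e mod p:
10^2 = 100 ≡ 21
10^4 ≡ 21^2 = 441 ≡ 46
10^8 ≡ 46^2 = 2116 ≡ 62
10^16 ≡ 62^2 = 3844 ≡ 52
10^32 ≡ 52^2 = 2704 ≡ 18
46 = 32 + 8 + 4 + 2, so 10^46 ≡ 18·62·46·21 ≡ 22 (mod 79)
26·22 = 572 ≡ 19 (mod 79)
19 ≡ 19 (mod 79); signature holds.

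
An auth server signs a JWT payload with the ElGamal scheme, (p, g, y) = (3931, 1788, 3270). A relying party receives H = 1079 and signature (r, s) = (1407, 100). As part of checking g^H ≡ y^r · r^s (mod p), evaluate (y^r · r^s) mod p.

860

3270^2 = 10692900 ≡ 580
3270^4 ≡ 580^2 = 336400 ≡ 2265
3270^8 ≡ 2265^2 = 5130225 ≡ 270
3270^16 ≡ 270^2 = 72900 ≡ 2142
3270^32 ≡ 2142^2 = 4588164 ≡ 687
3270^64 ≡ 687^2 = 471969 ≡ 249
3270^128 ≡ 249^2 = 62001 ≡ 3036
3270^256 ≡ 3036^2 = 9217296 ≡ 3032
3270^512 ≡ 3032^2 = 9193024 ≡ 2346
3270^1024 ≡ 2346^2 = 5503716 ≡ 316
1407 = 1024 + 256 + 64 + 32 + 16 + 8 + 4 + 2 + 1, so 3270^1407 ≡ 316·3032·249·687·2142·270·2265·580·3270 ≡ 2572 (mod 3931)
1407^2 = 1979649 ≡ 2356
1407^4 ≡ 2356^2 = 5550736 ≡ 164
1407^8 ≡ 164^2 = 26896 ≡ 3310
1407^16 ≡ 3310^2 = 10956100 ≡ 403
1407^32 ≡ 403^2 = 162409 ≡ 1238
1407^64 ≡ 1238^2 = 1532644 ≡ 3485
100 = 64 + 32 + 4, so 1407^100 ≡ 3485·1238·164 ≡ 2244 (mod 3931)
y^r · r^s ≡ 2572·2244 = 5771568 ≡ 860 (mod 3931)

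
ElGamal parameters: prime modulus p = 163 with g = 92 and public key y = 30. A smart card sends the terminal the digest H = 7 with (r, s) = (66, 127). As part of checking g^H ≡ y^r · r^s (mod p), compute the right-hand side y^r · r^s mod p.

Squares mod 163: 30^1≡30, 30^2≡85, 30^4≡53, 30^8≡38, 30^16≡140, 30^32≡40, 30^64≡133
66 = 64 + 2, so 30^66 ≡ 133·85 ≡ 58 (mod 163)
Squares mod 163: 66^1≡66, 66^2≡118, 66^4≡69, 66^8≡34, 66^16≡15, 66^32≡62, 66^64≡95
127 = 64 + 32 + 16 + 8 + 4 + 2 + 1, so 66^127 ≡ 95·62·15·34·69·118·66 ≡ 75 (mod 163)
y^r · r^s ≡ 58·75 = 4350 ≡ 112 (mod 163)

112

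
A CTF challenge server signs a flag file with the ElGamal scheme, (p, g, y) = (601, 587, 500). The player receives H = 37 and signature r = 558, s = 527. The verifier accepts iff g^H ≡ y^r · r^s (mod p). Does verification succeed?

Left side g^H mod p:
587^2 = 344569 ≡ 196
587^4 ≡ 196^2 = 38416 ≡ 553
587^8 ≡ 553^2 = 305809 ≡ 501
587^16 ≡ 501^2 = 251001 ≡ 384
587^32 ≡ 384^2 = 147456 ≡ 211
37 = 32 + 4 + 1, so 587^37 ≡ 211·553·587 ≡ 557 (mod 601)
Right side y^r · r^s mod p:
500^2 = 250000 ≡ 585
500^4 ≡ 585^2 = 342225 ≡ 256
500^8 ≡ 256^2 = 65536 ≡ 27
500^16 ≡ 27^2 = 729 ≡ 128
500^32 ≡ 128^2 = 16384 ≡ 157
500^64 ≡ 157^2 = 24649 ≡ 8
500^128 ≡ 8^2 = 64
500^256 ≡ 64^2 = 4096 ≡ 490
500^512 ≡ 490^2 = 240100 ≡ 301
558 = 512 + 32 + 8 + 4 + 2, so 500^558 ≡ 301·157·27·256·585 ≡ 574 (mod 601)
558^2 = 311364 ≡ 46
558^4 ≡ 46^2 = 2116 ≡ 313
558^8 ≡ 313^2 = 97969 ≡ 6
558^16 ≡ 6^2 = 36
558^32 ≡ 36^2 = 1296 ≡ 94
558^64 ≡ 94^2 = 8836 ≡ 422
558^128 ≡ 422^2 = 178084 ≡ 188
558^256 ≡ 188^2 = 35344 ≡ 486
558^512 ≡ 486^2 = 236196 ≡ 3
527 = 512 + 8 + 4 + 2 + 1, so 558^527 ≡ 3·6·313·46·558 ≡ 291 (mod 601)
574·291 = 167034 ≡ 557 (mod 601)
557 ≡ 557 (mod 601), so the signature is genuine.

passes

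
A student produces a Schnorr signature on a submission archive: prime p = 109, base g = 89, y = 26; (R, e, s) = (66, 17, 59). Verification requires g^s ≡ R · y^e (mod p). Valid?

g^s mod p:
89^2 = 7921 ≡ 73
89^4 ≡ 73^2 = 5329 ≡ 97
89^8 ≡ 97^2 = 9409 ≡ 35
89^16 ≡ 35^2 = 1225 ≡ 26
89^32 ≡ 26^2 = 676 ≡ 22
59 = 32 + 16 + 8 + 2 + 1, so 89^59 ≡ 22·26·35·73·89 ≡ 22 (mod 109)
R · y^e mod p:
26^2 = 676 ≡ 22
26^4 ≡ 22^2 = 484 ≡ 48
26^8 ≡ 48^2 = 2304 ≡ 15
26^16 ≡ 15^2 = 225 ≡ 7
17 = 16 + 1, so 26^17 ≡ 7·26 ≡ 73 (mod 109)
66·73 = 4818 ≡ 22 (mod 109)
22 ≡ 22 (mod 109); signature holds.

yes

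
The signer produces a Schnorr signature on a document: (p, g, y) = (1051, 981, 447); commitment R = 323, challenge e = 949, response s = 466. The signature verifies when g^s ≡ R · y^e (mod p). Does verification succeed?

passes

g^s mod p:
Squares mod 1051: 981^1≡981, 981^2≡696, 981^4≡956, 981^8≡617, 981^16≡227, 981^32≡30, 981^64≡900, 981^128≡730, 981^256≡43
466 = 256 + 128 + 64 + 16 + 2, so 981^466 ≡ 43·730·900·227·696 ≡ 51 (mod 1051)
R · y^e mod p:
Squares mod 1051: 447^1≡447, 447^2≡119, 447^4≡498, 447^8≡1019, 447^16≡1024, 447^32≡729, 447^64≡686, 447^128≡799, 447^256≡444, 447^512≡599
949 = 512 + 256 + 128 + 32 + 16 + 4 + 1, so 447^949 ≡ 599·444·799·729·1024·498·447 ≡ 498 (mod 1051)
323·498 = 160854 ≡ 51 (mod 1051)
51 ≡ 51 (mod 1051); signature holds.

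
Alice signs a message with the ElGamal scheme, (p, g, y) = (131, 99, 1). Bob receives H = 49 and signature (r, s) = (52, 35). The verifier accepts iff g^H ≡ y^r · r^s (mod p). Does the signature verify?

verifies

Left side g^H mod p:
99^2 = 9801 ≡ 107
99^4 ≡ 107^2 = 11449 ≡ 52
99^8 ≡ 52^2 = 2704 ≡ 84
99^16 ≡ 84^2 = 7056 ≡ 113
99^32 ≡ 113^2 = 12769 ≡ 62
49 = 32 + 16 + 1, so 99^49 ≡ 62·113·99 ≡ 80 (mod 131)
Right side y^r · r^s mod p:
1^2 = 1
1^4 ≡ 1^2 = 1
1^8 ≡ 1^2 = 1
1^16 ≡ 1^2 = 1
1^32 ≡ 1^2 = 1
52 = 32 + 16 + 4, so 1^52 ≡ 1·1·1 ≡ 1 (mod 131)
52^2 = 2704 ≡ 84
52^4 ≡ 84^2 = 7056 ≡ 113
52^8 ≡ 113^2 = 12769 ≡ 62
52^16 ≡ 62^2 = 3844 ≡ 45
52^32 ≡ 45^2 = 2025 ≡ 60
35 = 32 + 2 + 1, so 52^35 ≡ 60·84·52 ≡ 80 (mod 131)
1·80 = 80 ≡ 80 (mod 131)
80 ≡ 80 (mod 131), so the signature is genuine.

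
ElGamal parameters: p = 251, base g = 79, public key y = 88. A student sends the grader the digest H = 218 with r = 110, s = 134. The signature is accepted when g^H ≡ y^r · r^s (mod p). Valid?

Left side g^H mod p:
Squares mod 251: 79^1≡79, 79^2≡217, 79^4≡152, 79^8≡12, 79^16≡144, 79^32≡154, 79^64≡122, 79^128≡75
218 = 128 + 64 + 16 + 8 + 2, so 79^218 ≡ 75·122·144·12·217 ≡ 207 (mod 251)
Right side y^r · r^s mod p:
Squares mod 251: 88^1≡88, 88^2≡214, 88^4≡114, 88^8≡195, 88^16≡124, 88^32≡65, 88^64≡209
110 = 64 + 32 + 8 + 4 + 2, so 88^110 ≡ 209·65·195·114·214 ≡ 25 (mod 251)
Squares mod 251: 110^1≡110, 110^2≡52, 110^4≡194, 110^8≡237, 110^16≡196, 110^32≡13, 110^64≡169, 110^128≡198
134 = 128 + 4 + 2, so 110^134 ≡ 198·194·52 ≡ 217 (mod 251)
25·217 = 5425 ≡ 154 (mod 251)
207 ≠ 154, so verification fails.

no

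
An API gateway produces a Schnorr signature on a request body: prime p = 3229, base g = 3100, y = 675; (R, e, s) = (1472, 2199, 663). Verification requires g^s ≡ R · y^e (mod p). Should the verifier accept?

g^s mod p:
Squares mod 3229: 3100^1≡3100, 3100^2≡496, 3100^4≡612, 3100^8≡3209, 3100^16≡400, 3100^32≡1779, 3100^64≡421, 3100^128≡2875, 3100^256≡2614, 3100^512≡432
663 = 512 + 128 + 16 + 4 + 2 + 1, so 3100^663 ≡ 432·2875·400·612·496·3100 ≡ 2069 (mod 3229)
R · y^e mod p:
Squares mod 3229: 675^1≡675, 675^2≡336, 675^4≡3110, 675^8≡1245, 675^16≡105, 675^32≡1338, 675^64≡1378, 675^128≡232, 675^256≡2160, 675^512≡2924, 675^1024≡2613, 675^2048≡1663
2199 = 2048 + 128 + 16 + 4 + 2 + 1, so 675^2199 ≡ 1663·232·105·3110·336·675 ≡ 1715 (mod 3229)
1472·1715 = 2524480 ≡ 2631 (mod 3229)
2069 ≠ 2631; the check fails.

reject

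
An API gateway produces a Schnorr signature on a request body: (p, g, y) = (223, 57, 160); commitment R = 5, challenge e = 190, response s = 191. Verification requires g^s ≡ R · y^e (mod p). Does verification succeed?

g^s mod p:
Squares mod 223: 57^1≡57, 57^2≡127, 57^4≡73, 57^8≡200, 57^16≡83, 57^32≡199, 57^64≡130, 57^128≡175
191 = 128 + 32 + 16 + 8 + 4 + 2 + 1, so 57^191 ≡ 175·199·83·200·73·127·57 ≡ 137 (mod 223)
R · y^e mod p:
Squares mod 223: 160^1≡160, 160^2≡178, 160^4≡18, 160^8≡101, 160^16≡166, 160^32≡127, 160^64≡73, 160^128≡200
190 = 128 + 32 + 16 + 8 + 4 + 2, so 160^190 ≡ 200·127·166·101·18·178 ≡ 72 (mod 223)
5·72 = 360 ≡ 137 (mod 223)
137 ≡ 137 (mod 223); signature holds.

passes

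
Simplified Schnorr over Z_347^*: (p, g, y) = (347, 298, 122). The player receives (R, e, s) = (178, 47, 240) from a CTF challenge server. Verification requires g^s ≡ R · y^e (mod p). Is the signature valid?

g^s mod p:
Squares mod 347: 298^1≡298, 298^2≡319, 298^4≡90, 298^8≡119, 298^16≡281, 298^32≡192, 298^64≡82, 298^128≡131
240 = 128 + 64 + 32 + 16, so 298^240 ≡ 131·82·192·281 ≡ 271 (mod 347)
R · y^e mod p:
Squares mod 347: 122^1≡122, 122^2≡310, 122^4≡328, 122^8≡14, 122^16≡196, 122^32≡246
47 = 32 + 8 + 4 + 2 + 1, so 122^47 ≡ 246·14·328·310·122 ≡ 253 (mod 347)
178·253 = 45034 ≡ 271 (mod 347)
271 ≡ 271 (mod 347); signature holds.

valid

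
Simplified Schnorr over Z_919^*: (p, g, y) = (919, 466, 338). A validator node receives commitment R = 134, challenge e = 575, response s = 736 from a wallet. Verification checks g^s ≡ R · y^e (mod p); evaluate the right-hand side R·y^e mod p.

338^2 = 114244 ≡ 288
338^4 ≡ 288^2 = 82944 ≡ 234
338^8 ≡ 234^2 = 54756 ≡ 535
338^16 ≡ 535^2 = 286225 ≡ 416
338^32 ≡ 416^2 = 173056 ≡ 284
338^64 ≡ 284^2 = 80656 ≡ 703
338^128 ≡ 703^2 = 494209 ≡ 706
338^256 ≡ 706^2 = 498436 ≡ 338
338^512 ≡ 338^2 = 114244 ≡ 288
575 = 512 + 32 + 16 + 8 + 4 + 2 + 1, so 338^575 ≡ 288·284·416·535·234·288·338 ≡ 512 (mod 919)
R · y^e ≡ 134·512 = 68608 ≡ 602 (mod 919)

602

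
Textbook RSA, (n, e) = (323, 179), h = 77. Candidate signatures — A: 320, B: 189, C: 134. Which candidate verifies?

Candidate A: Squares mod 323: 320^1≡320, 320^2≡9, 320^4≡81, 320^8≡101, 320^16≡188, 320^32≡137, 320^64≡35, 320^128≡256; 179 = 128 + 32 + 16 + 2 + 1, so 320^179 ≡ 256·137·188·9·320 ≡ 177 (mod 323)
Candidate B: Squares mod 323: 189^1≡189, 189^2≡191, 189^4≡305, 189^8≡1, 189^16≡1, 189^32≡1, 189^64≡1, 189^128≡1; 179 = 128 + 32 + 16 + 2 + 1, so 189^179 ≡ 1·1·1·191·189 ≡ 246 (mod 323)
Candidate C: Squares mod 323: 134^1≡134, 134^2≡191, 134^4≡305, 134^8≡1, 134^16≡1, 134^32≡1, 134^64≡1, 134^128≡1; 179 = 128 + 32 + 16 + 2 + 1, so 134^179 ≡ 1·1·1·191·134 ≡ 77 (mod 323)
  → matches h = 77

C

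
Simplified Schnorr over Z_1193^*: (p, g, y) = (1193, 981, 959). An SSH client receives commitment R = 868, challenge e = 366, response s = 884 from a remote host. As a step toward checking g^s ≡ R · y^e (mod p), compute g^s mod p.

981^2 = 962361 ≡ 803
981^4 ≡ 803^2 = 644809 ≡ 589
981^8 ≡ 589^2 = 346921 ≡ 951
981^16 ≡ 951^2 = 904401 ≡ 107
981^32 ≡ 107^2 = 11449 ≡ 712
981^64 ≡ 712^2 = 506944 ≡ 1112
981^128 ≡ 1112^2 = 1236544 ≡ 596
981^256 ≡ 596^2 = 355216 ≡ 895
981^512 ≡ 895^2 = 801025 ≡ 522
884 = 512 + 256 + 64 + 32 + 16 + 4, so 981^884 ≡ 522·895·1112·712·107·589 ≡ 1015 (mod 1193)

1015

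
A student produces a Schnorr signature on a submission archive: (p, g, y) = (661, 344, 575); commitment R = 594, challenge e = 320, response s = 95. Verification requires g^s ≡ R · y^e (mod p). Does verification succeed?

fails

g^s mod p:
344^95 mod 661 = 62
R · y^e mod p:
575^320 mod 661 = 220
594·220 = 130680 ≡ 463 (mod 661)
62 ≠ 463; the check fails.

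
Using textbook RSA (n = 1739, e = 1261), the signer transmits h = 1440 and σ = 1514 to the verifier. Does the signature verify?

verifies

σ^2 ≡ 1514^2 = 2292196 ≡ 194
σ^4 ≡ 194^2 = 37636 ≡ 1117
σ^8 ≡ 1117^2 = 1247689 ≡ 826
σ^16 ≡ 826^2 = 682276 ≡ 588
σ^32 ≡ 588^2 = 345744 ≡ 1422
σ^64 ≡ 1422^2 = 2022084 ≡ 1366
σ^128 ≡ 1366^2 = 1865956 ≡ 9
σ^256 ≡ 9^2 = 81
σ^512 ≡ 81^2 = 6561 ≡ 1344
σ^1024 ≡ 1344^2 = 1806336 ≡ 1254
1261 = 1024 + 128 + 64 + 32 + 8 + 4 + 1, so σ^1261 ≡ 1254·9·1366·1422·826·1117·1514 ≡ 1440 (mod 1739)
Since 1440 equals the digest 1440, verification succeeds.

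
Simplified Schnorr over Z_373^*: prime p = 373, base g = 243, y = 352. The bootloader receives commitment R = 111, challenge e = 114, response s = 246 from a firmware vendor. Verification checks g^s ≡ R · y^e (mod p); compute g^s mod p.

236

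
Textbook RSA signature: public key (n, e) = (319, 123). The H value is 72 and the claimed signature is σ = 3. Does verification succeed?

fails

σ^2 ≡ 3^2 = 9
σ^4 ≡ 9^2 = 81
σ^8 ≡ 81^2 = 6561 ≡ 181
σ^16 ≡ 181^2 = 32761 ≡ 223
σ^32 ≡ 223^2 = 49729 ≡ 284
σ^64 ≡ 284^2 = 80656 ≡ 268
123 = 64 + 32 + 16 + 8 + 2 + 1, so σ^123 ≡ 268·284·223·181·9·3 ≡ 247 (mod 319)
The recovered value 247 does not match the digest 72.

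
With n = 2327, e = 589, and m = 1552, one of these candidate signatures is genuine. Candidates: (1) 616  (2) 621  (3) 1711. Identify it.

1

Candidate 1: Squares mod 2327: 616^1≡616, 616^2≡155, 616^4≡755, 616^8≡2237, 616^16≡1119, 616^32≡235, 616^64≡1704, 616^128≡1847, 616^256≡27, 616^512≡729; 589 = 512 + 64 + 8 + 4 + 1, so 616^589 ≡ 729·1704·2237·755·616 ≡ 1552 (mod 2327)
  → matches m = 1552
Candidate 2: Squares mod 2327: 621^1≡621, 621^2≡1686, 621^4≡1329, 621^8≡48, 621^16≡2304, 621^32≡529, 621^64≡601, 621^128≡516, 621^256≡978, 621^512≡87; 589 = 512 + 64 + 8 + 4 + 1, so 621^589 ≡ 87·601·48·1329·621 ≡ 1128 (mod 2327)
Candidate 3: Squares mod 2327: 1711^1≡1711, 1711^2≡155, 1711^4≡755, 1711^8≡2237, 1711^16≡1119, 1711^32≡235, 1711^64≡1704, 1711^128≡1847, 1711^256≡27, 1711^512≡729; 589 = 512 + 64 + 8 + 4 + 1, so 1711^589 ≡ 729·1704·2237·755·1711 ≡ 775 (mod 2327)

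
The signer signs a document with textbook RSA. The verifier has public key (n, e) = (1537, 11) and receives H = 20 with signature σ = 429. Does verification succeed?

passes

σ^2 ≡ 429^2 = 184041 ≡ 1138
σ^4 ≡ 1138^2 = 1295044 ≡ 890
σ^8 ≡ 890^2 = 792100 ≡ 545
11 = 8 + 2 + 1, so σ^11 ≡ 545·1138·429 ≡ 20 (mod 1537)
20 = H, so the signature checks out.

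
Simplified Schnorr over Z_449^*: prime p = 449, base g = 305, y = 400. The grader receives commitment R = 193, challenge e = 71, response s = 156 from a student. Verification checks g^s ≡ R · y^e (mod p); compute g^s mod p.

80

Squares mod 449: 305^1≡305, 305^2≡82, 305^4≡438, 305^8≡121, 305^16≡273, 305^32≡444, 305^64≡25, 305^128≡176
156 = 128 + 16 + 8 + 4, so 305^156 ≡ 176·273·121·438 ≡ 80 (mod 449)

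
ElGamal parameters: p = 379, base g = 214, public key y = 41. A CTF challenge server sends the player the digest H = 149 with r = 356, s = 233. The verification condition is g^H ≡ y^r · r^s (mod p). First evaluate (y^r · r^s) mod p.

41^2 = 1681 ≡ 165
41^4 ≡ 165^2 = 27225 ≡ 316
41^8 ≡ 316^2 = 99856 ≡ 179
41^16 ≡ 179^2 = 32041 ≡ 205
41^32 ≡ 205^2 = 42025 ≡ 335
41^64 ≡ 335^2 = 112225 ≡ 41
41^128 ≡ 41^2 = 1681 ≡ 165
41^256 ≡ 165^2 = 27225 ≡ 316
356 = 256 + 64 + 32 + 4, so 41^356 ≡ 316·41·335·316 ≡ 371 (mod 379)
356^2 = 126736 ≡ 150
356^4 ≡ 150^2 = 22500 ≡ 139
356^8 ≡ 139^2 = 19321 ≡ 371
356^16 ≡ 371^2 = 137641 ≡ 64
356^32 ≡ 64^2 = 4096 ≡ 306
356^64 ≡ 306^2 = 93636 ≡ 23
356^128 ≡ 23^2 = 529 ≡ 150
233 = 128 + 64 + 32 + 8 + 1, so 356^233 ≡ 150·23·306·371·356 ≡ 309 (mod 379)
y^r · r^s ≡ 371·309 = 114639 ≡ 181 (mod 379)

181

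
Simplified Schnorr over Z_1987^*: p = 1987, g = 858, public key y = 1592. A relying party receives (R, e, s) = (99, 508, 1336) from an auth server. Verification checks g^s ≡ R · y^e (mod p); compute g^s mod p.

1010

Squares mod 1987: 858^1≡858, 858^2≡974, 858^4≡877, 858^8≡160, 858^16≡1756, 858^32≡1699, 858^64≡1477, 858^128≡1790, 858^256≡1056, 858^512≡429, 858^1024≡1237
1336 = 1024 + 256 + 32 + 16 + 8, so 858^1336 ≡ 1237·1056·1699·1756·160 ≡ 1010 (mod 1987)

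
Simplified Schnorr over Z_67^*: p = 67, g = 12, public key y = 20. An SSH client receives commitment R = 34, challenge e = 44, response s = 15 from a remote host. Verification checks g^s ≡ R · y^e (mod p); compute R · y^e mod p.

52

20^2 = 400 ≡ 65
20^4 ≡ 65^2 = 4225 ≡ 4
20^8 ≡ 4^2 = 16
20^16 ≡ 16^2 = 256 ≡ 55
20^32 ≡ 55^2 = 3025 ≡ 10
44 = 32 + 8 + 4, so 20^44 ≡ 10·16·4 ≡ 37 (mod 67)
R · y^e ≡ 34·37 = 1258 ≡ 52 (mod 67)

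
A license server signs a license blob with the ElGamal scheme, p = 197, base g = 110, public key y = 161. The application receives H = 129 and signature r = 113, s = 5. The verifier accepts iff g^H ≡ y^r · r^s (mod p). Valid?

no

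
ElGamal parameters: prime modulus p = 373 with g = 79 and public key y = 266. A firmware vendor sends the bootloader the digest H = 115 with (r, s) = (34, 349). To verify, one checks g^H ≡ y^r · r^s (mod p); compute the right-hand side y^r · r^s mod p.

266^2 = 70756 ≡ 259
266^4 ≡ 259^2 = 67081 ≡ 314
266^8 ≡ 314^2 = 98596 ≡ 124
266^16 ≡ 124^2 = 15376 ≡ 83
266^32 ≡ 83^2 = 6889 ≡ 175
34 = 32 + 2, so 266^34 ≡ 175·259 ≡ 192 (mod 373)
34^2 = 1156 ≡ 37
34^4 ≡ 37^2 = 1369 ≡ 250
34^8 ≡ 250^2 = 62500 ≡ 209
34^16 ≡ 209^2 = 43681 ≡ 40
34^32 ≡ 40^2 = 1600 ≡ 108
34^64 ≡ 108^2 = 11664 ≡ 101
34^128 ≡ 101^2 = 10201 ≡ 130
34^256 ≡ 130^2 = 16900 ≡ 115
349 = 256 + 64 + 16 + 8 + 4 + 1, so 34^349 ≡ 115·101·40·209·250·34 ≡ 349 (mod 373)
y^r · r^s ≡ 192·349 = 67008 ≡ 241 (mod 373)

241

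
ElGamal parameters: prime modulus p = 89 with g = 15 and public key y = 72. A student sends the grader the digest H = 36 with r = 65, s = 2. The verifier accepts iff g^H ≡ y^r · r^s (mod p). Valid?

Left side g^H mod p:
15^2 = 225 ≡ 47
15^4 ≡ 47^2 = 2209 ≡ 73
15^8 ≡ 73^2 = 5329 ≡ 78
15^16 ≡ 78^2 = 6084 ≡ 32
15^32 ≡ 32^2 = 1024 ≡ 45
36 = 32 + 4, so 15^36 ≡ 45·73 ≡ 81 (mod 89)
Right side y^r · r^s mod p:
72^2 = 5184 ≡ 22
72^4 ≡ 22^2 = 484 ≡ 39
72^8 ≡ 39^2 = 1521 ≡ 8
72^16 ≡ 8^2 = 64
72^32 ≡ 64^2 = 4096 ≡ 2
72^64 ≡ 2^2 = 4
65 = 64 + 1, so 72^65 ≡ 4·72 ≡ 21 (mod 89)
65^2 = 4225 ≡ 42
21·42 = 882 ≡ 81 (mod 89)
81 ≡ 81 (mod 89), so the signature is genuine.

yes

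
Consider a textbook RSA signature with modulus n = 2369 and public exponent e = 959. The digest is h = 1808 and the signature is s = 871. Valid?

s^2 ≡ 871^2 = 758641 ≡ 561
s^4 ≡ 561^2 = 314721 ≡ 2013
s^8 ≡ 2013^2 = 4052169 ≡ 1179
s^16 ≡ 1179^2 = 1390041 ≡ 1807
s^32 ≡ 1807^2 = 3265249 ≡ 767
s^64 ≡ 767^2 = 588289 ≡ 777
s^128 ≡ 777^2 = 603729 ≡ 2003
s^256 ≡ 2003^2 = 4012009 ≡ 1292
s^512 ≡ 1292^2 = 1669264 ≡ 1488
959 = 512 + 256 + 128 + 32 + 16 + 8 + 4 + 2 + 1, so s^959 ≡ 1488·1292·2003·767·1807·1179·2013·561·871 ≡ 1808 (mod 2369)
s^959 mod 2369 = 1808 matches h.

yes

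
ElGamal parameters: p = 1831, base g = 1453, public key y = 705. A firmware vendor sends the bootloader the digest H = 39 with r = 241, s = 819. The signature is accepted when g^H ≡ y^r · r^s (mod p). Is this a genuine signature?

forged

Left side g^H mod p:
1453^39 mod 1831 = 520
Right side y^r · r^s mod p:
705^241 mod 1831 = 26
241^819 mod 1831 = 734
26·734 = 19084 ≡ 774 (mod 1831)
520 ≠ 774, so verification fails.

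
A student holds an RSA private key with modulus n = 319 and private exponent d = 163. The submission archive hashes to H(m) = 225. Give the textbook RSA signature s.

(H(m))^2 ≡ 225^2 = 50625 ≡ 223
(H(m))^4 ≡ 223^2 = 49729 ≡ 284
(H(m))^8 ≡ 284^2 = 80656 ≡ 268
(H(m))^16 ≡ 268^2 = 71824 ≡ 49
(H(m))^32 ≡ 49^2 = 2401 ≡ 168
(H(m))^64 ≡ 168^2 = 28224 ≡ 152
(H(m))^128 ≡ 152^2 = 23104 ≡ 136
163 = 128 + 32 + 2 + 1, so (H(m))^163 ≡ 136·168·223·225 ≡ 125 (mod 319)

125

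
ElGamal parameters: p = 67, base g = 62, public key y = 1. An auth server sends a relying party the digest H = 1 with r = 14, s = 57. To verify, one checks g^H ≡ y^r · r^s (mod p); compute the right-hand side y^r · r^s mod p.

62

1^2 = 1
1^4 ≡ 1^2 = 1
1^8 ≡ 1^2 = 1
14 = 8 + 4 + 2, so 1^14 ≡ 1·1·1 ≡ 1 (mod 67)
14^2 = 196 ≡ 62
14^4 ≡ 62^2 = 3844 ≡ 25
14^8 ≡ 25^2 = 625 ≡ 22
14^16 ≡ 22^2 = 484 ≡ 15
14^32 ≡ 15^2 = 225 ≡ 24
57 = 32 + 16 + 8 + 1, so 14^57 ≡ 24·15·22·14 ≡ 62 (mod 67)
y^r · r^s ≡ 1·62 = 62 ≡ 62 (mod 67)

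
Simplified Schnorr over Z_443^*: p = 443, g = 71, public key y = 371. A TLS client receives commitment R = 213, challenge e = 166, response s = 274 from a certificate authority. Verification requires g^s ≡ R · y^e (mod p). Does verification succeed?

g^s mod p:
71^2 = 5041 ≡ 168
71^4 ≡ 168^2 = 28224 ≡ 315
71^8 ≡ 315^2 = 99225 ≡ 436
71^16 ≡ 436^2 = 190096 ≡ 49
71^32 ≡ 49^2 = 2401 ≡ 186
71^64 ≡ 186^2 = 34596 ≡ 42
71^128 ≡ 42^2 = 1764 ≡ 435
71^256 ≡ 435^2 = 189225 ≡ 64
274 = 256 + 16 + 2, so 71^274 ≡ 64·49·168 ≡ 121 (mod 443)
R · y^e mod p:
371^2 = 137641 ≡ 311
371^4 ≡ 311^2 = 96721 ≡ 147
371^8 ≡ 147^2 = 21609 ≡ 345
371^16 ≡ 345^2 = 119025 ≡ 301
371^32 ≡ 301^2 = 90601 ≡ 229
371^64 ≡ 229^2 = 52441 ≡ 167
371^128 ≡ 167^2 = 27889 ≡ 423
166 = 128 + 32 + 4 + 2, so 371^166 ≡ 423·229·147·311 ≡ 90 (mod 443)
213·90 = 19170 ≡ 121 (mod 443)
121 ≡ 121 (mod 443); signature holds.

passes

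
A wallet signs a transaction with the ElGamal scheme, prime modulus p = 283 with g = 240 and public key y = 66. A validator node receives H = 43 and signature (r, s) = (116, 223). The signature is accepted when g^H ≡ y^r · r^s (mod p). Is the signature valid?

Left side g^H mod p:
240^43 mod 283 = 225
Right side y^r · r^s mod p:
66^116 mod 283 = 161
116^223 mod 283 = 251
161·251 = 40411 ≡ 225 (mod 283)
225 ≡ 225 (mod 283), so the signature is genuine.

valid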